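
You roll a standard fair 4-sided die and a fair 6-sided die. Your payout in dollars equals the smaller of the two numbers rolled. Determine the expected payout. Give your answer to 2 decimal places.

Distribution of the smaller of the two numbers rolled: 1 w.p. 3/8, 2 w.p. 7/24, 3 w.p. 5/24, 4 w.p. 1/8
E[payout] = (3/8)·1 + (7/24)·2 + (5/24)·3 + (1/8)·4 = 25/12
≈ $2.08

$2.08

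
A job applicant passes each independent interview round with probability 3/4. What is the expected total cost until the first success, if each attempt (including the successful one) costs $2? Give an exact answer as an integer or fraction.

E[#attempts] = 1/p = 4/3; E[cost] = 2·4/3 = 8/3.

8/3 dollars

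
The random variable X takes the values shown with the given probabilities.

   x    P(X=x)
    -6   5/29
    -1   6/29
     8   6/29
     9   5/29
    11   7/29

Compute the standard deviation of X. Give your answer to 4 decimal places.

6.4402

E[X] = 134/29, E[X²] = 1822/29
Var(X) = E[X²] − (E[X])² = 1822/29 − 17956/841 = 34882/841
SD(X) = √(34882/841) ≈ 6.4402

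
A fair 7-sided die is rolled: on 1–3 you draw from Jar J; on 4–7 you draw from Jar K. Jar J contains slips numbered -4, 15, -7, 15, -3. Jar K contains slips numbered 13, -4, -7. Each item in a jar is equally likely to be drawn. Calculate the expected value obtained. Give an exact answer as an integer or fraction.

E[X | Jar J] = (-4 + 15 − 7 + 15 − 3)/5 = 16/5
E[X | Jar K] = (13 − 4 − 7)/3 = 2/3
E[X] = (3/7)·16/5 + (4/7)·2/3 = 184/105

184/105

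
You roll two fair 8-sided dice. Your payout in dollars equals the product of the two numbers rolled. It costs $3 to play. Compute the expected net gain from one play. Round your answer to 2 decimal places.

Distribution of the product of the two numbers rolled: 1 w.p. 1/64, 2 w.p. 1/32, 3 w.p. 1/32, 4 w.p. 3/64, 5 w.p. 1/32, 6 w.p. 1/16, …
E[payout] = (1/64)·1 + (1/32)·2 + (1/32)·3 + (3/64)·4 + (1/32)·5 + (1/16)·6 + (1/32)·7 + (1/16)·8 + (1/64)·9 + (1/32)·10 + (1/16)·12 + (1/32)·14 + (1/32)·15 + (3/64)·16 + (1/32)·18 + (1/32)·20 + (1/32)·21 + (1/16)·24 + (1/64)·25 + (1/32)·28 + (1/32)·30 + (1/32)·32 + (1/32)·35 + (1/64)·36 + (1/32)·40 + (1/32)·42 + (1/32)·48 + (1/64)·49 + (1/32)·56 + (1/64)·64 = 81/4
Expected profit = 81/4 − 3 = 69/4 ≈ $17.25

$17.25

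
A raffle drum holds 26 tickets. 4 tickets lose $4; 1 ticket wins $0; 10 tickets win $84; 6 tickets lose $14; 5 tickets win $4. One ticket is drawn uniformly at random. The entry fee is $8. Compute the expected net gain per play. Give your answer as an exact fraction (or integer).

276/13 dollars

E[payout] = (4/26)·(-4) + (1/26)·0 + (10/26)·84 + (6/26)·(-14) + (5/26)·4 = 380/13
Expected profit = 380/13 − 8 = 276/13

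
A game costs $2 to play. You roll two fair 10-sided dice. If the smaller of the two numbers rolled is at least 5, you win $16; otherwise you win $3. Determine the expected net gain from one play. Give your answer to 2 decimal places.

$5.68

E[payout] = (16/25)·3 + (9/25)·16 = 192/25
Expected profit = 192/25 − 2 = 142/25 ≈ $5.68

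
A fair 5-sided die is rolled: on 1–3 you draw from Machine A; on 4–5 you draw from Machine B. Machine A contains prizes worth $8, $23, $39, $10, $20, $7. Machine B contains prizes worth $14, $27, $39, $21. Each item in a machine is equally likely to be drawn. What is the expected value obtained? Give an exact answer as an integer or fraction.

104/5 dollars

E[X | Machine A] = (8 + 23 + 39 + 10 + 20 + 7)/6 = 107/6
E[X | Machine B] = (14 + 27 + 39 + 21)/4 = 101/4
E[X] = (3/5)·107/6 + (2/5)·101/4 = 104/5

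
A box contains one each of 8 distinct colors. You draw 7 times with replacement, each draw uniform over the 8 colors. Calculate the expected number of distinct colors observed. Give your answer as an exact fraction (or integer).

Let Xⱼ=1 if type j appears at least once. P(Xⱼ=1) = 1 − ((8−1)/8)^7 = 1273609/2097152.
E[#distinct] = 8·1273609/2097152 = 1273609/262144.

1273609/262144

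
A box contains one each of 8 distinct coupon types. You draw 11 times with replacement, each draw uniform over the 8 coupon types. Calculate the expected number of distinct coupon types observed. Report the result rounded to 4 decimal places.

Let Xⱼ=1 if type j appears at least once. P(Xⱼ=1) = 1 − ((8−1)/8)^11 = 6612607849/8589934592.
E[#distinct] = 8·6612607849/8589934592 = 6612607849/1073741824.
≈ 6.1585

6.1585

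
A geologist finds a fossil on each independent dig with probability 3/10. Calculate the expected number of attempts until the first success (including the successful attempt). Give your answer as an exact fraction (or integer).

10/3

For a geometric distribution, E[trials] = 1/p = 1/(3/10) = 10/3.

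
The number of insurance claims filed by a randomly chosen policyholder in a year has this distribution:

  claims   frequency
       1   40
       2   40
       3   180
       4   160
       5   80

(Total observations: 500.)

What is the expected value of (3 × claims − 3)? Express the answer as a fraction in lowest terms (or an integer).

Total = 500, so P(claims=1) = 40/500, etc.
E[3x-3] = (2/25)·0 + (2/25)·3 + (9/25)·6 + (8/25)·9 + (4/25)·12
     = 36/5

36/5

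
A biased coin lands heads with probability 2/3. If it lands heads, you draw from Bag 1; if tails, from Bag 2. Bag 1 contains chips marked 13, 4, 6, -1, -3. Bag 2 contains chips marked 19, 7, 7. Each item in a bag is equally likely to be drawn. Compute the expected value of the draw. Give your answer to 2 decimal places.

E[X | Bag 1] = (13 + 4 + 6 − 1 − 3)/5 = 19/5
E[X | Bag 2] = (19 + 7 + 7)/3 = 11
E[X] = (2/3)·19/5 + (1/3)·11 = 31/5 ≈ 6.20

6.20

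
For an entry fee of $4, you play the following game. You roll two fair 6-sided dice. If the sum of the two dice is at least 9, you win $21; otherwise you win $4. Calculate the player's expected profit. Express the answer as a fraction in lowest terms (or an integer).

E[payout] = (13/18)·4 + (5/18)·21 = 157/18
Expected profit = 157/18 − 4 = 85/18

85/18 dollars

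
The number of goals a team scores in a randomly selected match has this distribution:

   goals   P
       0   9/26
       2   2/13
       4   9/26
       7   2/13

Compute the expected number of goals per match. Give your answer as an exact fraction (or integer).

36/13

E[X] = (9/26)·0 + (2/13)·2 + (9/26)·4 + (2/13)·7
     = 36/13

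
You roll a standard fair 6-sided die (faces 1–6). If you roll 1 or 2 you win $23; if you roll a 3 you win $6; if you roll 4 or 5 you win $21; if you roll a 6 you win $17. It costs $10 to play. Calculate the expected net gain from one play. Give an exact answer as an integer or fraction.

17/2 dollars

E[payout] = (1/6)·6 + (1/6)·17 + (1/3)·21 + (1/3)·23 = 37/2
Expected profit = 37/2 − 10 = 17/2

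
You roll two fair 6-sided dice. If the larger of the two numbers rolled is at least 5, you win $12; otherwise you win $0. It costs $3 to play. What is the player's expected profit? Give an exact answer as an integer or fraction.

E[payout] = (4/9)·0 + (5/9)·12 = 20/3
Expected profit = 20/3 − 3 = 11/3

11/3 dollars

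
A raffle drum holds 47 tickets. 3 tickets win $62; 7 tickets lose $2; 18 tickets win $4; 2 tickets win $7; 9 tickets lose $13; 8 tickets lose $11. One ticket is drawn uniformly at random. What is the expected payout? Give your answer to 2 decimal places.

$1.13

E[payout] = (3/47)·62 + (7/47)·(-2) + (18/47)·4 + (2/47)·7 + (9/47)·(-13) + (8/47)·(-11) = 53/47
≈ $1.13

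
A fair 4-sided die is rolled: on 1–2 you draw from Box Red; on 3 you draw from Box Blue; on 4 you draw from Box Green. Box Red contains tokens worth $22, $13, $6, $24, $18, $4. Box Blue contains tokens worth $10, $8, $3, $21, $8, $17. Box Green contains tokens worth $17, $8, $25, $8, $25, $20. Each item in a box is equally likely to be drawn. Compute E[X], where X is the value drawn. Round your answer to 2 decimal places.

E[X | Box Red] = (22 + 13 + 6 + 24 + 18 + 4)/6 = 29/2
E[X | Box Blue] = (10 + 8 + 3 + 21 + 8 + 17)/6 = 67/6
E[X | Box Green] = (17 + 8 + 25 + 8 + 25 + 20)/6 = 103/6
E[X] = (1/2)·29/2 + (1/4)·67/6 + (1/4)·103/6 = 43/3 ≈ 14.33

$14.33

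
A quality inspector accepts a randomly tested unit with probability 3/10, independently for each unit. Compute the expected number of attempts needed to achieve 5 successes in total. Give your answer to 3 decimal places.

16.667

By linearity (sum of 5 independent geometric waits), E[trials] = 5/p = 5/(3/10) = 50/3.
≈ 16.667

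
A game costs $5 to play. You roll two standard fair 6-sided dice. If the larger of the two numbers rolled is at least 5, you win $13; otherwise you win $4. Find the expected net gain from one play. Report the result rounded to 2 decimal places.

E[payout] = (4/9)·4 + (5/9)·13 = 9
Expected profit = 9 − 5 = 4 ≈ $4.00

$4.00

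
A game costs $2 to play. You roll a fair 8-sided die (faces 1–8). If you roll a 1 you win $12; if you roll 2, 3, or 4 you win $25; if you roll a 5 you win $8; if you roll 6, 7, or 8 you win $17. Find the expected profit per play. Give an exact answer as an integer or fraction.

65/4 dollars

E[payout] = (1/8)·8 + (1/8)·12 + (3/8)·17 + (3/8)·25 = 73/4
Expected profit = 73/4 − 2 = 65/4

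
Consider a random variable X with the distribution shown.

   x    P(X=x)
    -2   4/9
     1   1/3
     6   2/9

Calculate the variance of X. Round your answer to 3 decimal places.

E[X] = (4/9)·(-2) + (1/3)·1 + (2/9)·6 = 7/9
E[X²] = (4/9)·4 + (1/3)·1 + (2/9)·36 = 91/9
Var(X) = 91/9 − (7/9)² = 770/81 ≈ 9.506

9.506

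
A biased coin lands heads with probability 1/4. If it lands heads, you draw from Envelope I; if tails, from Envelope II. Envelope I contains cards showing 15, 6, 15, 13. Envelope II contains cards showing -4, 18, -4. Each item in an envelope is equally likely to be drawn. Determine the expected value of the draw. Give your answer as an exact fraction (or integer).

E[X | Envelope I] = (15 + 6 + 15 + 13)/4 = 49/4
E[X | Envelope II] = (-4 + 18 − 4)/3 = 10/3
E[X] = (1/4)·49/4 + (3/4)·10/3 = 89/16

89/16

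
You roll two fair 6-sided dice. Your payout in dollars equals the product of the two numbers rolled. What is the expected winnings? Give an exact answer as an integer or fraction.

Distribution of the product of the two numbers rolled: 1 w.p. 1/36, 2 w.p. 1/18, 3 w.p. 1/18, 4 w.p. 1/12, 5 w.p. 1/18, 6 w.p. 1/9, …
E[payout] = (1/36)·1 + (1/18)·2 + (1/18)·3 + (1/12)·4 + (1/18)·5 + (1/9)·6 + (1/18)·8 + (1/36)·9 + (1/18)·10 + (1/9)·12 + (1/18)·15 + (1/36)·16 + (1/18)·18 + (1/18)·20 + (1/18)·24 + (1/36)·25 + (1/18)·30 + (1/36)·36 = 49/4

49/4 dollars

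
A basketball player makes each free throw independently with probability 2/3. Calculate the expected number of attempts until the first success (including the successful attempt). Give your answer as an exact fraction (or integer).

3/2

For a geometric distribution, E[trials] = 1/p = 1/(2/3) = 3/2.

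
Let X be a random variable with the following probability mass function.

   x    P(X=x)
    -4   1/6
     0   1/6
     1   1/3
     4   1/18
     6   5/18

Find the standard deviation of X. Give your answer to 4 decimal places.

E[X] = 14/9, E[X²] = 125/9
Var(X) = E[X²] − (E[X])² = 125/9 − 196/81 = 929/81
SD(X) = √(929/81) ≈ 3.3866

3.3866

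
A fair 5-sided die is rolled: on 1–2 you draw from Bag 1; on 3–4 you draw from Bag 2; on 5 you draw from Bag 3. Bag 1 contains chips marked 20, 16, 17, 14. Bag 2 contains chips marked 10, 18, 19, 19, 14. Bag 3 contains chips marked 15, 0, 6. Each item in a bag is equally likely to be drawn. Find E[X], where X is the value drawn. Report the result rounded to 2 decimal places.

E[X | Bag 1] = (20 + 16 + 17 + 14)/4 = 67/4
E[X | Bag 2] = (10 + 18 + 19 + 19 + 14)/5 = 16
E[X | Bag 3] = (15 + 0 + 6)/3 = 7
E[X] = (2/5)·67/4 + (2/5)·16 + (1/5)·7 = 29/2 ≈ 14.50

14.50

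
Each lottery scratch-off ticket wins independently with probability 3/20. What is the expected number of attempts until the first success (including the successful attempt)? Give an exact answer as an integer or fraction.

For a geometric distribution, E[trials] = 1/p = 1/(3/20) = 20/3.

20/3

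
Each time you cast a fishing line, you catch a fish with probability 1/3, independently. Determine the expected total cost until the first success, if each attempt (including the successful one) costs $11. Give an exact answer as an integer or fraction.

$33

E[#attempts] = 1/p = 3; E[cost] = 11·3 = 33.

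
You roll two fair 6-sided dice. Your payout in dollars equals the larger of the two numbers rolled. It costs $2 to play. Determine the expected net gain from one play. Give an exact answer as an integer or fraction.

89/36 dollars

Distribution of the larger of the two numbers rolled: 1 w.p. 1/36, 2 w.p. 1/12, 3 w.p. 5/36, 4 w.p. 7/36, 5 w.p. 1/4, 6 w.p. 11/36
E[payout] = (1/36)·1 + (1/12)·2 + (5/36)·3 + (7/36)·4 + (1/4)·5 + (11/36)·6 = 161/36
Expected profit = 161/36 − 2 = 89/36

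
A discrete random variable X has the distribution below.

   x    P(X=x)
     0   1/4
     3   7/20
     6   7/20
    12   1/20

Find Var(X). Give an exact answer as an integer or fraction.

711/80

E[X] = (1/4)·0 + (7/20)·3 + (7/20)·6 + (1/20)·12 = 15/4
E[X²] = (1/4)·0 + (7/20)·9 + (7/20)·36 + (1/20)·144 = 459/20
Var(X) = 459/20 − (15/4)² = 711/80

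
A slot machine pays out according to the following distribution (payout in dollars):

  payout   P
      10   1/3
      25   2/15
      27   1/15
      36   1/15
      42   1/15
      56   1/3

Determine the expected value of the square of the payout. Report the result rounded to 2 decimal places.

E[X²] = (1/3)·100 + (2/15)·625 + (1/15)·729 + (1/15)·1296 + (1/15)·1764 + (1/3)·3136
     = 7073/5 ≈ 1414.60

1414.60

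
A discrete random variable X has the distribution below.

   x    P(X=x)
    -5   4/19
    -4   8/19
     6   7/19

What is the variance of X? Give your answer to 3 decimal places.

E[X] = (4/19)·(-5) + (8/19)·(-4) + (7/19)·6 = -10/19
E[X²] = (4/19)·25 + (8/19)·16 + (7/19)·36 = 480/19
Var(X) = 480/19 − (-10/19)² = 9020/361 ≈ 24.986

24.986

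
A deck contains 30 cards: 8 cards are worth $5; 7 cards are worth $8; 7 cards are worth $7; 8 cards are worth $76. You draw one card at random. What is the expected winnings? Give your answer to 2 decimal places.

$25.10

E[payout] = (8/30)·5 + (7/30)·8 + (7/30)·7 + (8/30)·76 = 251/10
≈ $25.10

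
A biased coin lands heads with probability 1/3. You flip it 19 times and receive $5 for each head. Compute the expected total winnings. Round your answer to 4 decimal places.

$31.6667

E[#heads] = 19·1/3 = 19/3 (linearity over flips).
E[winnings] = 5·19/3 = 95/3.
≈ 31.6667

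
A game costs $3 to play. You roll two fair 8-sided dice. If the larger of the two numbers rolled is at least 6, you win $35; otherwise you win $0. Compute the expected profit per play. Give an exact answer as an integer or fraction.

E[payout] = (25/64)·0 + (39/64)·35 = 1365/64
Expected profit = 1365/64 − 3 = 1173/64

1173/64 dollars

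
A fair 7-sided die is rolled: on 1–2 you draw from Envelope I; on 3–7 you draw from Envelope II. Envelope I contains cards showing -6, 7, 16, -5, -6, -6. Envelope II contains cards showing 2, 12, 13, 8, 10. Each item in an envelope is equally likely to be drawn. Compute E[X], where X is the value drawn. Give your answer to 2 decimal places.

E[X | Envelope I] = (-6 + 7 + 16 − 5 − 6 − 6)/6 = 0
E[X | Envelope II] = (2 + 12 + 13 + 8 + 10)/5 = 9
E[X] = (2/7)·0 + (5/7)·9 = 45/7 ≈ 6.43

6.43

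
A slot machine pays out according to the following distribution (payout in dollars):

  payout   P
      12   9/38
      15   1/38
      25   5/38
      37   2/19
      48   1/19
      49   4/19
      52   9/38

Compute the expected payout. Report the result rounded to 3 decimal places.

$35.579

E[X] = (9/38)·12 + (1/38)·15 + (5/38)·25 + (2/19)·37 + (1/19)·48 + (4/19)·49 + (9/38)·52
     = 676/19 ≈ 35.579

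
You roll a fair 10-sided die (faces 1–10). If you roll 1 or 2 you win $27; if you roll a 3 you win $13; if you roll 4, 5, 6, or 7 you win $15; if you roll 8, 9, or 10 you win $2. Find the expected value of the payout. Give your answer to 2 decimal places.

E[payout] = (3/10)·2 + (1/10)·13 + (2/5)·15 + (1/5)·27 = 133/10
≈ $13.30

$13.30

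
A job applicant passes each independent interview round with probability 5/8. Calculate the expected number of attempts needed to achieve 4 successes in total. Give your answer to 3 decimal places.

By linearity (sum of 4 independent geometric waits), E[trials] = 4/p = 4/(5/8) = 32/5.
≈ 6.400

6.400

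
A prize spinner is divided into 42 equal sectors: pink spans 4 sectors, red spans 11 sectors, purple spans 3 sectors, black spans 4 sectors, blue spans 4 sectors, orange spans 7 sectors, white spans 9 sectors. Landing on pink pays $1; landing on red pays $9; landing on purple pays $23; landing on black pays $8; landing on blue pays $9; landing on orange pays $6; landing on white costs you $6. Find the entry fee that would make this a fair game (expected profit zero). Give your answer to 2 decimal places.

E[payout] = (4/42)·1 + (11/42)·9 + (3/42)·23 + (4/42)·8 + (4/42)·9 + (7/42)·6 + (9/42)·(-6) = 38/7
Fair fee = E[payout] = 38/7 ≈ $5.43

$5.43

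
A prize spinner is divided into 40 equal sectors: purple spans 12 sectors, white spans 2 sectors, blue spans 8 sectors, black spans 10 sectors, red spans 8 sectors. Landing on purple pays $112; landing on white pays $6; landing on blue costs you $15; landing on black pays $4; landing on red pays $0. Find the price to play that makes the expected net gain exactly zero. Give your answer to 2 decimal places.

E[payout] = (12/40)·112 + (2/40)·6 + (8/40)·(-15) + (10/40)·4 + (8/40)·0 = 319/10
Fair fee = E[payout] = 319/10 ≈ $31.90

$31.90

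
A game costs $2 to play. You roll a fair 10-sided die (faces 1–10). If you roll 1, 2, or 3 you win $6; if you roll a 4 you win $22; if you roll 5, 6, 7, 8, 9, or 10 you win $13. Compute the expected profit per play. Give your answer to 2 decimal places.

E[payout] = (3/10)·6 + (3/5)·13 + (1/10)·22 = 59/5
Expected profit = 59/5 − 2 = 49/5 ≈ $9.80

$9.80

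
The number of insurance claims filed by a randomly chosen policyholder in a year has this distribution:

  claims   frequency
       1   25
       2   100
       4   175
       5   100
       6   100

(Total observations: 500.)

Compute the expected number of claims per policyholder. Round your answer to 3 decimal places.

Total = 500, so P(claims=1) = 25/500, etc.
E[X] = (1/20)·1 + (1/5)·2 + (7/20)·4 + (1/5)·5 + (1/5)·6
     = 81/20 ≈ 4.050

4.050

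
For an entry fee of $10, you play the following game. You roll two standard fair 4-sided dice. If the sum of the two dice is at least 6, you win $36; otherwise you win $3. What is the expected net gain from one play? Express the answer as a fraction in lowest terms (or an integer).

E[payout] = (5/8)·3 + (3/8)·36 = 123/8
Expected profit = 123/8 − 10 = 43/8

43/8 dollars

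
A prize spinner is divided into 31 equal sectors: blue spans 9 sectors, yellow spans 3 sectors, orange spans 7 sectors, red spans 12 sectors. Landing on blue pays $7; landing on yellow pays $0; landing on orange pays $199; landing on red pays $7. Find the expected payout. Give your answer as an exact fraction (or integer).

1540/31 dollars

E[payout] = (9/31)·7 + (3/31)·0 + (7/31)·199 + (12/31)·7 = 1540/31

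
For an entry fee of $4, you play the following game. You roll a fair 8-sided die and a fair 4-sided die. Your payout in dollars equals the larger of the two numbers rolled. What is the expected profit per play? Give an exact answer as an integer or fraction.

Distribution of the larger of the two numbers rolled: 1 w.p. 1/32, 2 w.p. 3/32, 3 w.p. 5/32, 4 w.p. 7/32, 5 w.p. 1/8, 6 w.p. 1/8, …
E[payout] = (1/32)·1 + (3/32)·2 + (5/32)·3 + (7/32)·4 + (1/8)·5 + (1/8)·6 + (1/8)·7 + (1/8)·8 = 77/16
Expected profit = 77/16 − 4 = 13/16

13/16 dollars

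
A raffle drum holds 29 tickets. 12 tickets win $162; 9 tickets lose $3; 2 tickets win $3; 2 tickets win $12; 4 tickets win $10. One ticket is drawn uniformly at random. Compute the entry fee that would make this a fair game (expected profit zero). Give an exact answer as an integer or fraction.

E[payout] = (12/29)·162 + (9/29)·(-3) + (2/29)·3 + (2/29)·12 + (4/29)·10 = 1987/29
Fair fee = E[payout] = 1987/29

1987/29 dollars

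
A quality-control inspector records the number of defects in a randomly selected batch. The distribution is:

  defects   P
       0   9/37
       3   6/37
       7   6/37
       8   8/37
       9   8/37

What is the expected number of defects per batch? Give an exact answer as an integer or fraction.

196/37

E[X] = (9/37)·0 + (6/37)·3 + (6/37)·7 + (8/37)·8 + (8/37)·9
     = 196/37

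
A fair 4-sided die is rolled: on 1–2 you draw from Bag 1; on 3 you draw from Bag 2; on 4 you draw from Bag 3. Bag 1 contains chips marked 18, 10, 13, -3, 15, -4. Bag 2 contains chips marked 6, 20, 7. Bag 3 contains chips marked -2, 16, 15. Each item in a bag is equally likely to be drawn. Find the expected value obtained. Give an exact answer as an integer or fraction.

E[X | Bag 1] = (18 + 10 + 13 − 3 + 15 − 4)/6 = 49/6
E[X | Bag 2] = (6 + 20 + 7)/3 = 11
E[X | Bag 3] = (-2 + 16 + 15)/3 = 29/3
E[X] = (1/2)·49/6 + (1/4)·11 + (1/4)·29/3 = 37/4

37/4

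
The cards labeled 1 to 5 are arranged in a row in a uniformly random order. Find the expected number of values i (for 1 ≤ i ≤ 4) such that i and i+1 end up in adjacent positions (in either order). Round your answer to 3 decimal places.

For each i ∈ {1,…,4}, let Xᵢ = 1 if i and i+1 are adjacent. P(Xᵢ=1) = 2·(5−1)!/5! = 2/5.
By linearity, E[ΣXᵢ] = (4)·(2/5) = 8/5.
≈ 1.600

1.600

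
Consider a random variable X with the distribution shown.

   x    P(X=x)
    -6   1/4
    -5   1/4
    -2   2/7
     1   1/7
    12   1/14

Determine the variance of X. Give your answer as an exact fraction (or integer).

16803/784

E[X] = (1/4)·(-6) + (1/4)·(-5) + (2/7)·(-2) + (1/7)·1 + (1/14)·12 = -65/28
E[X²] = (1/4)·36 + (1/4)·25 + (2/7)·4 + (1/7)·1 + (1/14)·144 = 751/28
Var(X) = 751/28 − (-65/28)² = 16803/784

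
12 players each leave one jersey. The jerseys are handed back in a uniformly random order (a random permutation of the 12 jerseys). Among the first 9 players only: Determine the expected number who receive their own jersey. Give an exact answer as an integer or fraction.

3/4

Let Xᵢ = 1 if person i gets their own jersey. For each i, P(Xᵢ=1) = 1/12.
By linearity of expectation, E[X₁+…+X_9] = 9·(1/12) = 3/4.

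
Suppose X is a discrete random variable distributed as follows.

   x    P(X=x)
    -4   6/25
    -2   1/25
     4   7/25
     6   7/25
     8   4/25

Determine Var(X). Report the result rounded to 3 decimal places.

19.558

E[X] = (6/25)·(-4) + (1/25)·(-2) + (7/25)·4 + (7/25)·6 + (4/25)·8 = 76/25
E[X²] = (6/25)·16 + (1/25)·4 + (7/25)·16 + (7/25)·36 + (4/25)·64 = 144/5
Var(X) = 144/5 − (76/25)² = 12224/625 ≈ 19.558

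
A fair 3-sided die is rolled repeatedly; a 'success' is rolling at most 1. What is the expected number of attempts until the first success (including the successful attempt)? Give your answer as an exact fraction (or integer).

3

For a geometric distribution, E[trials] = 1/p = 1/(1/3) = 3.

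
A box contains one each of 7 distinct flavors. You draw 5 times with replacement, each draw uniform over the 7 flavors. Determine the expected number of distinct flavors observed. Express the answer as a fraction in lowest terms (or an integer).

9031/2401

Let Xⱼ=1 if type j appears at least once. P(Xⱼ=1) = 1 − ((7−1)/7)^5 = 9031/16807.
E[#distinct] = 7·9031/16807 = 9031/2401.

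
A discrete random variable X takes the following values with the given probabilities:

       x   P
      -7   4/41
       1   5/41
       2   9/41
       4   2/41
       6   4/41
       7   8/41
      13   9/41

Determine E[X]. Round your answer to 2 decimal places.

E[X] = (4/41)·(-7) + (5/41)·1 + (9/41)·2 + (2/41)·4 + (4/41)·6 + (8/41)·7 + (9/41)·13
     = 200/41 ≈ 4.88

4.88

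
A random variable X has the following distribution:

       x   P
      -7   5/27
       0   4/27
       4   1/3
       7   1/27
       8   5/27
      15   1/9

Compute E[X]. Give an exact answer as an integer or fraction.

31/9

E[X] = (5/27)·(-7) + (4/27)·0 + (1/3)·4 + (1/27)·7 + (5/27)·8 + (1/9)·15
     = 31/9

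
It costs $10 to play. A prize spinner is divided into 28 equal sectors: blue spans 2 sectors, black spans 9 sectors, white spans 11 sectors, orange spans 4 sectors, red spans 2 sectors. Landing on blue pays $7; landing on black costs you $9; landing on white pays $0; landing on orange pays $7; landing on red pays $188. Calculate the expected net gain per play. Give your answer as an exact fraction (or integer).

E[payout] = (2/28)·7 + (9/28)·(-9) + (11/28)·0 + (4/28)·7 + (2/28)·188 = 337/28
Expected profit = 337/28 − 10 = 57/28

57/28 dollars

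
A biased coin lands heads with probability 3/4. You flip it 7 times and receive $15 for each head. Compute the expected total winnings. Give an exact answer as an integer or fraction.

315/4 dollars

E[#heads] = 7·3/4 = 21/4 (linearity over flips).
E[winnings] = 15·21/4 = 315/4.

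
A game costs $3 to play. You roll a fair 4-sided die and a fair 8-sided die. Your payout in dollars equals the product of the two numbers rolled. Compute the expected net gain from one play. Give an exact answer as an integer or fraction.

33/4 dollars

Distribution of the product of the two numbers rolled: 1 w.p. 1/32, 2 w.p. 1/16, 3 w.p. 1/16, 4 w.p. 3/32, 5 w.p. 1/32, 6 w.p. 3/32, …
E[payout] = (1/32)·1 + (1/16)·2 + (1/16)·3 + (3/32)·4 + (1/32)·5 + (3/32)·6 + (1/32)·7 + (3/32)·8 + (1/32)·9 + (1/32)·10 + (3/32)·12 + (1/32)·14 + (1/32)·15 + (1/16)·16 + (1/32)·18 + (1/32)·20 + (1/32)·21 + (1/16)·24 + (1/32)·28 + (1/32)·32 = 45/4
Expected profit = 45/4 − 3 = 33/4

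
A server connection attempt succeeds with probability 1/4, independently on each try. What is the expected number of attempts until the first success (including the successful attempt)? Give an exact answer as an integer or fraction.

4

For a geometric distribution, E[trials] = 1/p = 1/(1/4) = 4.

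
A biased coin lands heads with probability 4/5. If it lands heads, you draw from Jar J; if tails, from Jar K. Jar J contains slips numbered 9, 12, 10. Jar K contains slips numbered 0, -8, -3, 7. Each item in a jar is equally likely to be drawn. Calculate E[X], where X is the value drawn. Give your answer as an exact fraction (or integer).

E[X | Jar J] = (9 + 12 + 10)/3 = 31/3
E[X | Jar K] = (0 − 8 − 3 + 7)/4 = -1
E[X] = (4/5)·31/3 + (1/5)·(-1) = 121/15

121/15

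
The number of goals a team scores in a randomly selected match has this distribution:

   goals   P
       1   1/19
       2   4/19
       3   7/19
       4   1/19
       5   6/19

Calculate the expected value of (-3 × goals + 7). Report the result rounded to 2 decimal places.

E[-3x+7] = (1/19)·4 + (4/19)·1 + (7/19)·(-2) + (1/19)·(-5) + (6/19)·(-8)
     = -59/19 ≈ -3.11

-3.11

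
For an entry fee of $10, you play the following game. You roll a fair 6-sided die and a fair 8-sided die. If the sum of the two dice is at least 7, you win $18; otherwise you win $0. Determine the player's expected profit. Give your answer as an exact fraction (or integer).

19/8 dollars

E[payout] = (5/16)·0 + (11/16)·18 = 99/8
Expected profit = 99/8 − 10 = 19/8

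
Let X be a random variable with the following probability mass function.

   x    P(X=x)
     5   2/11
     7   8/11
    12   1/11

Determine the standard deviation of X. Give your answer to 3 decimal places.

1.730

E[X] = 78/11, E[X²] = 586/11
Var(X) = E[X²] − (E[X])² = 586/11 − 6084/121 = 362/121
SD(X) = √(362/121) ≈ 1.730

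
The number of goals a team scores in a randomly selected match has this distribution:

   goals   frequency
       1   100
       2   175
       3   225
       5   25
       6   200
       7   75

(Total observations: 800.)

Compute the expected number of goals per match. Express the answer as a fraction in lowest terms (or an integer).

Total = 800, so P(goals=1) = 100/800, etc.
E[X] = (1/8)·1 + (7/32)·2 + (9/32)·3 + (1/32)·5 + (1/4)·6 + (3/32)·7
     = 119/32

119/32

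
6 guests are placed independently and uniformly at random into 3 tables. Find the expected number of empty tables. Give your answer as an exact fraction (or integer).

64/243

Let Xⱼ=1 if table j is empty. P(Xⱼ=1) = ((3-1)/3)^6 = 64/729.
By linearity, E[#empty] = 3·64/729 = 64/243.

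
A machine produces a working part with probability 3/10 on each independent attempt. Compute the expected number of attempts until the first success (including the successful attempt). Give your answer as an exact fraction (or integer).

10/3

For a geometric distribution, E[trials] = 1/p = 1/(3/10) = 10/3.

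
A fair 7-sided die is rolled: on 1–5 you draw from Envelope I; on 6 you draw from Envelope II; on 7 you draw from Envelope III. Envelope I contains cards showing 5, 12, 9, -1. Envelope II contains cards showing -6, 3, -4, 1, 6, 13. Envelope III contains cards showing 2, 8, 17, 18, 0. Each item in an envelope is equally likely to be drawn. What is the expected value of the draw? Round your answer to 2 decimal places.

E[X | Envelope I] = (5 + 12 + 9 − 1)/4 = 25/4
E[X | Envelope II] = (-6 + 3 − 4 + 1 + 6 + 13)/6 = 13/6
E[X | Envelope III] = (2 + 8 + 17 + 18 + 0)/5 = 9
E[X] = (5/7)·25/4 + (1/7)·13/6 + (1/7)·9 = 509/84 ≈ 6.06

6.06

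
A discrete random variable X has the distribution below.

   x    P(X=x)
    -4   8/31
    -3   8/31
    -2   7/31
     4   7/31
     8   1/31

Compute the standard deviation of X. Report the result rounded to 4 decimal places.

3.4394

E[X] = -34/31, E[X²] = 404/31
Var(X) = E[X²] − (E[X])² = 404/31 − 1156/961 = 11368/961
SD(X) = √(11368/961) ≈ 3.4394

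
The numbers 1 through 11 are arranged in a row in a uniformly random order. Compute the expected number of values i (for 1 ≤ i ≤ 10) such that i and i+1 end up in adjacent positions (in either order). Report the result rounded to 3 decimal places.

1.818

For each i ∈ {1,…,10}, let Xᵢ = 1 if i and i+1 are adjacent. P(Xᵢ=1) = 2·(11−1)!/11! = 2/11.
By linearity, E[ΣXᵢ] = (10)·(2/11) = 20/11.
≈ 1.818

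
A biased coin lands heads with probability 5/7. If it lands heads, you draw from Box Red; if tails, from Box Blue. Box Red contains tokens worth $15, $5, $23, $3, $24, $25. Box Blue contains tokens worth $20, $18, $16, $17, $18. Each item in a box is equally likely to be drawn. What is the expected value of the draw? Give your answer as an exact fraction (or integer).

E[X | Box Red] = (15 + 5 + 23 + 3 + 24 + 25)/6 = 95/6
E[X | Box Blue] = (20 + 18 + 16 + 17 + 18)/5 = 89/5
E[X] = (5/7)·95/6 + (2/7)·89/5 = 3443/210

3443/210 dollars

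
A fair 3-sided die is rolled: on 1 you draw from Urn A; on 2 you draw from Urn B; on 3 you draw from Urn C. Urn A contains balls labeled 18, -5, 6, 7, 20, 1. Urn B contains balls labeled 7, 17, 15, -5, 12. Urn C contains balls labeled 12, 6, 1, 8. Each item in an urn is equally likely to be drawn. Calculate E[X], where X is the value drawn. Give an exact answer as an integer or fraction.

1427/180

E[X | Urn A] = (18 − 5 + 6 + 7 + 20 + 1)/6 = 47/6
E[X | Urn B] = (7 + 17 + 15 − 5 + 12)/5 = 46/5
E[X | Urn C] = (12 + 6 + 1 + 8)/4 = 27/4
E[X] = (1/3)·47/6 + (1/3)·46/5 + (1/3)·27/4 = 1427/180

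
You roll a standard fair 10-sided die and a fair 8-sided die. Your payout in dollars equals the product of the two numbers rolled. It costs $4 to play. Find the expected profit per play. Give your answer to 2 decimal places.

$20.75

Distribution of the product of the two numbers rolled: 1 w.p. 1/80, 2 w.p. 1/40, 3 w.p. 1/40, 4 w.p. 3/80, 5 w.p. 1/40, 6 w.p. 1/20, …
E[payout] = (1/80)·1 + (1/40)·2 + (1/40)·3 + (3/80)·4 + (1/40)·5 + (1/20)·6 + (1/40)·7 + (1/20)·8 + (1/40)·9 + (3/80)·10 + (1/20)·12 + (1/40)·14 + (1/40)·15 + (3/80)·16 + (3/80)·18 + (3/80)·20 + (1/40)·21 + (1/20)·24 + (1/80)·25 + (1/80)·27 + (1/40)·28 + (3/80)·30 + (1/40)·32 + (1/40)·35 + (1/40)·36 + (3/80)·40 + (1/40)·42 + (1/80)·45 + (1/40)·48 + (1/80)·49 + (1/80)·50 + (1/80)·54 + (1/40)·56 + (1/80)·60 + (1/80)·63 + (1/80)·64 + (1/80)·70 + (1/80)·72 + (1/80)·80 = 99/4
Expected profit = 99/4 − 4 = 83/4 ≈ $20.75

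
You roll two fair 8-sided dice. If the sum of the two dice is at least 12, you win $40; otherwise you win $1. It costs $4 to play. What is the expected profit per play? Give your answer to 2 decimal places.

$6.14

E[payout] = (49/64)·1 + (15/64)·40 = 649/64
Expected profit = 649/64 − 4 = 393/64 ≈ $6.14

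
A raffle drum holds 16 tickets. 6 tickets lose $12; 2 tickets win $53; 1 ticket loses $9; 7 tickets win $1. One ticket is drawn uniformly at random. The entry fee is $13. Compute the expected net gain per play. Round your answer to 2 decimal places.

-$11.00

E[payout] = (6/16)·(-12) + (2/16)·53 + (1/16)·(-9) + (7/16)·1 = 2
Expected profit = 2 − 13 = -11 ≈ -$11.00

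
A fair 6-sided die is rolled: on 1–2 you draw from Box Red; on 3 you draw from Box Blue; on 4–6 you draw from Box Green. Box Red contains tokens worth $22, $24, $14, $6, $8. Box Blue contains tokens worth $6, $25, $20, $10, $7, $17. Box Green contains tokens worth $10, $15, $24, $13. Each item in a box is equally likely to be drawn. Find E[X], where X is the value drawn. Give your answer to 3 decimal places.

$15.044

E[X | Box Red] = (22 + 24 + 14 + 6 + 8)/5 = 74/5
E[X | Box Blue] = (6 + 25 + 20 + 10 + 7 + 17)/6 = 85/6
E[X | Box Green] = (10 + 15 + 24 + 13)/4 = 31/2
E[X] = (1/3)·74/5 + (1/6)·85/6 + (1/2)·31/2 = 677/45 ≈ 15.044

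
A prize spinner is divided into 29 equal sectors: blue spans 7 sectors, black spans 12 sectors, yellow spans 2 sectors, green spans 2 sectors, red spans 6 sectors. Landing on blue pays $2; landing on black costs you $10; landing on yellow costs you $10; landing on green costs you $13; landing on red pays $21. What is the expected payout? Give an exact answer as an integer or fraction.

-26/29 dollars

E[payout] = (7/29)·2 + (12/29)·(-10) + (2/29)·(-10) + (2/29)·(-13) + (6/29)·21 = -26/29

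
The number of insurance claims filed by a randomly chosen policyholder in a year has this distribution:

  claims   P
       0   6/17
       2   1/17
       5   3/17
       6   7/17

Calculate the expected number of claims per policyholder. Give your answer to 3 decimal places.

3.471

E[X] = (6/17)·0 + (1/17)·2 + (3/17)·5 + (7/17)·6
     = 59/17 ≈ 3.471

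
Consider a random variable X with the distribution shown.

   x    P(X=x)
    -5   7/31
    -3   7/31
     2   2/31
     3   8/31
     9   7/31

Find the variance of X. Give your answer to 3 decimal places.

27.274

E[X] = (7/31)·(-5) + (7/31)·(-3) + (2/31)·2 + (8/31)·3 + (7/31)·9 = 35/31
E[X²] = (7/31)·25 + (7/31)·9 + (2/31)·4 + (8/31)·9 + (7/31)·81 = 885/31
Var(X) = 885/31 − (35/31)² = 26210/961 ≈ 27.274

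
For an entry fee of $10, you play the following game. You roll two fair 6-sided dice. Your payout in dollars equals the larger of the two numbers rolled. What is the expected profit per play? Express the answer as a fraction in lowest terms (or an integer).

-199/36 dollars

Distribution of the larger of the two numbers rolled: 1 w.p. 1/36, 2 w.p. 1/12, 3 w.p. 5/36, 4 w.p. 7/36, 5 w.p. 1/4, 6 w.p. 11/36
E[payout] = (1/36)·1 + (1/12)·2 + (5/36)·3 + (7/36)·4 + (1/4)·5 + (11/36)·6 = 161/36
Expected profit = 161/36 − 10 = -199/36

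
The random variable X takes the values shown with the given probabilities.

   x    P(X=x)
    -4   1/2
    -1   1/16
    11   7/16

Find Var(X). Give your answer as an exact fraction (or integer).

855/16

E[X] = (1/2)·(-4) + (1/16)·(-1) + (7/16)·11 = 11/4
E[X²] = (1/2)·16 + (1/16)·1 + (7/16)·121 = 61
Var(X) = 61 − (11/4)² = 855/16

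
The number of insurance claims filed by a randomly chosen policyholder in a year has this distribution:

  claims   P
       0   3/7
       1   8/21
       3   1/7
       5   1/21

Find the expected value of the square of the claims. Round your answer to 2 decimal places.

E[X²] = (3/7)·0 + (8/21)·1 + (1/7)·9 + (1/21)·25
     = 20/7 ≈ 2.86

2.86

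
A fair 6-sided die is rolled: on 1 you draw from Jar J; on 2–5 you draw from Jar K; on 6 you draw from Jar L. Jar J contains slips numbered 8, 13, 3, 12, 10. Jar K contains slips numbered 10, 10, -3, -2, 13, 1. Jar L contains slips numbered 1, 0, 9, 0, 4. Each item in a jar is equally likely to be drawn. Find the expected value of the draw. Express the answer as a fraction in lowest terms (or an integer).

E[X | Jar J] = (8 + 13 + 3 + 12 + 10)/5 = 46/5
E[X | Jar K] = (10 + 10 − 3 − 2 + 13 + 1)/6 = 29/6
E[X | Jar L] = (1 + 0 + 9 + 0 + 4)/5 = 14/5
E[X] = (1/6)·46/5 + (2/3)·29/6 + (1/6)·14/5 = 47/9

47/9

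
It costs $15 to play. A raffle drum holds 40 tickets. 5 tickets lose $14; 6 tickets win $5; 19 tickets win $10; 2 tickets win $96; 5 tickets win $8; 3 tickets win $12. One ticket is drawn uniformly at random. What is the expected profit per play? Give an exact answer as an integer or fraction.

-91/20 dollars

E[payout] = (5/40)·(-14) + (6/40)·5 + (19/40)·10 + (2/40)·96 + (5/40)·8 + (3/40)·12 = 209/20
Expected profit = 209/20 − 15 = -91/20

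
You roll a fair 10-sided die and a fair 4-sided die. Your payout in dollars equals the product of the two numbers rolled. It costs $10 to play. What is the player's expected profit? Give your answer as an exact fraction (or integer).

15/4 dollars

Distribution of the product of the two numbers rolled: 1 w.p. 1/40, 2 w.p. 1/20, 3 w.p. 1/20, 4 w.p. 3/40, 5 w.p. 1/40, 6 w.p. 3/40, …
E[payout] = (1/40)·1 + (1/20)·2 + (1/20)·3 + (3/40)·4 + (1/40)·5 + (3/40)·6 + (1/40)·7 + (3/40)·8 + (1/20)·9 + (1/20)·10 + (3/40)·12 + (1/40)·14 + (1/40)·15 + (1/20)·16 + (1/20)·18 + (1/20)·20 + (1/40)·21 + (1/20)·24 + (1/40)·27 + (1/40)·28 + (1/40)·30 + (1/40)·32 + (1/40)·36 + (1/40)·40 = 55/4
Expected profit = 55/4 − 10 = 15/4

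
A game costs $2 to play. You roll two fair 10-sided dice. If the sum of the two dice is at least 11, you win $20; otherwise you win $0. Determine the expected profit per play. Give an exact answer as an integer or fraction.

E[payout] = (9/20)·0 + (11/20)·20 = 11
Expected profit = 11 − 2 = 9

$9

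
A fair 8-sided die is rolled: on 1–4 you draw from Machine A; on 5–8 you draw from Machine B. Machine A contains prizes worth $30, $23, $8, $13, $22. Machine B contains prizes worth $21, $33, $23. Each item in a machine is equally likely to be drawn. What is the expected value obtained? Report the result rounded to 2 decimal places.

E[X | Machine A] = (30 + 23 + 8 + 13 + 22)/5 = 96/5
E[X | Machine B] = (21 + 33 + 23)/3 = 77/3
E[X] = (1/2)·96/5 + (1/2)·77/3 = 673/30 ≈ 22.43

$22.43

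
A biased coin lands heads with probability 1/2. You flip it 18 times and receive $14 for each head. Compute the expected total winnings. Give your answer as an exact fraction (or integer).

$126

E[#heads] = 18·1/2 = 9 (linearity over flips).
E[winnings] = 14·9 = 126.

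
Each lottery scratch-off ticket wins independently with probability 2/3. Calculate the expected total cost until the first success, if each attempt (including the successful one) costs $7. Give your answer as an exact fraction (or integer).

21/2 dollars

E[#attempts] = 1/p = 3/2; E[cost] = 7·3/2 = 21/2.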